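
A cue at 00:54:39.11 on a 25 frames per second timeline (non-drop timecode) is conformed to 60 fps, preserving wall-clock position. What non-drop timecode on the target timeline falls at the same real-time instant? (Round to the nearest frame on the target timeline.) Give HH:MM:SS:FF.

Source frame index: (0×3600 + 54×60 + 39) × 25 + 11 = 81986.
Real time: 81986 / (25) = 81986/25 s.
Target frame: (81986/25) × (60) = 983832/5 ≈ 196766.400 → 196766.
At 60 labels/s: frame 196766 → 00:54:39:26.

00:54:39:26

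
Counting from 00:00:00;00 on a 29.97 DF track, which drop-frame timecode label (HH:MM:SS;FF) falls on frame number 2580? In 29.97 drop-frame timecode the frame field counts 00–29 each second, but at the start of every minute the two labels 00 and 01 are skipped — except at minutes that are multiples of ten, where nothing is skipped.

00:01:26;02

Each 10-minute DF block holds 10 × 60 × 30 − 9 × 2 = 17982 frames. 2580 ÷ 17982 → 0 full blocks, remainder 2580.
Within the partial block the first minute is 1800 frames and each further minute 1798, so 1 further minute boundary passed. Total skipped labels = 18 × 0 + 2 × 1 = 2.
Non-drop label index = 2580 + 2 = 2582; at 30 labels/s that is 00:01:26:02, i.e. DF 00:01:26;02.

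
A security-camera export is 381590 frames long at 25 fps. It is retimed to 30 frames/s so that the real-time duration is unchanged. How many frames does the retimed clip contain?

457908 frames

Target frames = source frames × (target rate / source rate) = 381590 × (30)/(25) = 381590 × 6/5 = 457908.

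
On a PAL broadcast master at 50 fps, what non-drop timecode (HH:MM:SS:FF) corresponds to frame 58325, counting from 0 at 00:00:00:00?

58325 ÷ 50 = 1166 full seconds, remainder 25 frames.
1166 s = 0 h 19 min 26 s.
Timecode: 00:19:26:25.

00:19:26:25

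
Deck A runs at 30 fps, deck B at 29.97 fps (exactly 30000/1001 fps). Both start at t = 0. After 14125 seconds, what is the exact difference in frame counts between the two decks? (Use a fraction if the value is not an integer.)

A emits 30 × 14125 = 423750 frames; B emits 30000/1001 × 14125 = 423750000/1001.
Difference = 423750/1001 frames (≈ 423.3267); B is behind A.

423750/1001 frames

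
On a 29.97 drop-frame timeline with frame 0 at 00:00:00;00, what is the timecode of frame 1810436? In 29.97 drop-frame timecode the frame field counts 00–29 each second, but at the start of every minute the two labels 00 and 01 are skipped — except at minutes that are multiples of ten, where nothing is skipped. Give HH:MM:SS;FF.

16:46:48;08

Ten DF minutes hold 17982 frames, so frame 1810436 lies in block 100 (frames 1798200–1816181) with 12236 frames into that block.
The block's first minute is 1800 frames and the rest 1798 each; 12236 frames reaches minute 6, so 100 × 18 + 6 × 2 = 1812 labels have been skipped so far.
Adding those back, label number 1810436 + 1812 = 1812248 at 30 labels/s is 60408 s + 8 f = 16 h 46 min 48 s frame 8, i.e. 16:46:48;08.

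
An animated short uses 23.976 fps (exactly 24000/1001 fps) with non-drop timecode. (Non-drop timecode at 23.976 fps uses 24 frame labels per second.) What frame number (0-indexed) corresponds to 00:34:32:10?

Total seconds to the label: (0 × 3600 + 34 × 60 + 32) = 2072.
Frame index = 2072 × 24 + 10 = 49738.

frame 49738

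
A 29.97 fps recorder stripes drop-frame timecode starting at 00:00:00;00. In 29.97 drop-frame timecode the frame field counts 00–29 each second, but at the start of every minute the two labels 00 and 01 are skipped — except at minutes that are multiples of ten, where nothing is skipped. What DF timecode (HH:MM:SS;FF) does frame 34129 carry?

Ten DF minutes hold 17982 frames, so frame 34129 lies in block 1 (frames 17982–35963) with 16147 frames into that block.
The block's first minute is 1800 frames and the rest 1798 each; 16147 frames reaches minute 8, so 1 × 18 + 8 × 2 = 34 labels have been skipped so far.
Adding those back, label number 34129 + 34 = 34163 at 30 labels/s is 1138 s + 23 f = 0 h 18 min 58 s frame 23, i.e. 00:18:58;23.

00:18:58;23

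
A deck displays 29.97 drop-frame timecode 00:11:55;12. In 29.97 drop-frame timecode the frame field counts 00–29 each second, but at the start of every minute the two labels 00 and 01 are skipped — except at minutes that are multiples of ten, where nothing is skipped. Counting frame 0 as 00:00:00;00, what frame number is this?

As if non-drop at 30 labels/s: (0 × 3600 + 11 × 60 + 55) × 30 + 12 = 21462.
Minute boundaries passed: 11; those not divisible by 10: 11 − 1 = 10; dropped labels = 2 × 10 = 20.
Actual frame index = 21462 − 20 = 21442.

21442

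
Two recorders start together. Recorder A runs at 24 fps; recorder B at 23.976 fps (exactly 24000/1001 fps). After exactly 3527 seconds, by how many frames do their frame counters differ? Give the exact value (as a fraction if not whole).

A emits 24 × 3527 = 84648 frames; B emits 24000/1001 × 3527 = 84648000/1001.
Difference = 84648/1001 frames (≈ 84.5634); B is behind A.

84648/1001 frames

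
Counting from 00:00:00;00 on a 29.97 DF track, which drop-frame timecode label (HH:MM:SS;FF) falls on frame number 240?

00:00:08;00

Ten DF minutes hold 17982 frames, so frame 240 lies in block 0 (frames 0–17981) with 240 frames into that block.
The block's first minute is 1800 frames and the rest 1798 each; 240 frames reaches minute 0, so 0 × 18 + 0 × 2 = 0 labels have been skipped so far.
Adding those back, label number 240 + 0 = 240 at 30 labels/s is 8 s + 0 f = 0 h 0 min 8 s frame 0, i.e. 00:00:08;00.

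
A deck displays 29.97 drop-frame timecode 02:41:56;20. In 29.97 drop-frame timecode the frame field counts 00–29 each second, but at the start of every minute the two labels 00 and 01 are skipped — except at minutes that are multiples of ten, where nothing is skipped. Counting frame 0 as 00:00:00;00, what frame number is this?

291210

Complete 10-minute blocks: 16, each 17982 frames → 287712.
Remaining 1 whole minute in the current block: 1800 + 0 × 1798 = 1800 frames.
Within the current minute: 56 × 30 + 20 − 2 = 1698 (labels ;00/;01 skipped at this minute). Total = 287712 + 1800 + 1698 = 291210.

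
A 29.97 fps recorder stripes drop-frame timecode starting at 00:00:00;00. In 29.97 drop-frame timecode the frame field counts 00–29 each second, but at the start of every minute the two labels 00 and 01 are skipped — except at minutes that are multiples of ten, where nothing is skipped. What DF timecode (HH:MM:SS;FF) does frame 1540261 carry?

14:16:33;13

Ten DF minutes hold 17982 frames, so frame 1540261 lies in block 85 (frames 1528470–1546451) with 11791 frames into that block.
The block's first minute is 1800 frames and the rest 1798 each; 11791 frames reaches minute 6, so 85 × 18 + 6 × 2 = 1542 labels have been skipped so far.
Adding those back, label number 1540261 + 1542 = 1541803 at 30 labels/s is 51393 s + 13 f = 14 h 16 min 33 s frame 13, i.e. 14:16:33;13.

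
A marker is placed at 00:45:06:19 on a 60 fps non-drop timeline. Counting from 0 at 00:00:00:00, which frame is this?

frame 162379

Total seconds to the label: (0 × 3600 + 45 × 60 + 6) = 2706.
Frame index = 2706 × 60 + 19 = 162379.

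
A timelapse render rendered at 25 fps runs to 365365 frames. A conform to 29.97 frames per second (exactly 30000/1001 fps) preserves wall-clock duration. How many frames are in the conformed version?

Target frames = source frames × (target rate / source rate) = 365365 × (30000/1001)/(25) = 365365 × 1200/1001 = 438000.

438000 frames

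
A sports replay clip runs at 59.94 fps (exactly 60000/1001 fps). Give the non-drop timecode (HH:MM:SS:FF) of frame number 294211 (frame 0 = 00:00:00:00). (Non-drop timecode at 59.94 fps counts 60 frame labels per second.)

294211 ÷ 60 = 4903 full seconds, remainder 31 frames.
4903 s = 1 h 21 min 43 s.
Timecode: 01:21:43:31.

01:21:43:31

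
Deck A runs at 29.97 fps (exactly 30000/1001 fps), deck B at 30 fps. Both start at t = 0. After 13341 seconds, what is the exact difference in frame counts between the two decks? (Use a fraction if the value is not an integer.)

400230/1001 frames

A emits 30000/1001 × 13341 = 400230000/1001 frames; B emits 30 × 13341 = 400230.
Difference = 400230/1001 frames (≈ 399.8302); B is ahead of A.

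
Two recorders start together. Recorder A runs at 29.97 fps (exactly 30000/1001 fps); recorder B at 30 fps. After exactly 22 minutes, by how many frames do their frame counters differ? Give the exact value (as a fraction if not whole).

3600/91 frames

22 min = 1320 s.
A emits 30000/1001 × 1320 = 3600000/91 frames; B emits 30 × 1320 = 39600.
Difference = 3600/91 frames (≈ 39.5604); B is ahead of A.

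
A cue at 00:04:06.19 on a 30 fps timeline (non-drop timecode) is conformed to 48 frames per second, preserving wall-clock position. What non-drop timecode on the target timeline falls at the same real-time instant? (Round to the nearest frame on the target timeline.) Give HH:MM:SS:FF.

Source frame index: (0×3600 + 4×60 + 6) × 30 + 19 = 7399.
Real time: 7399 / (30) = 7399/30 s.
Target frame: (7399/30) × (48) = 59192/5 ≈ 11838.400 → 11838.
At 48 labels/s: frame 11838 → 00:04:06:30.

00:04:06:30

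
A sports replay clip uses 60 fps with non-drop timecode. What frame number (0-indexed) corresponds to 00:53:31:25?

Total seconds to the label: (0 × 3600 + 53 × 60 + 31) = 3211.
Frame index = 3211 × 60 + 25 = 192685.

192685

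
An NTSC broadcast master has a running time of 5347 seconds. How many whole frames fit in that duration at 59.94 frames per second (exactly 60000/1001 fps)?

320499 frames

Frames = 5347 × 60000/1001 = 320820000/1001 ≈ 320499.5005.
Complete frames: 320499.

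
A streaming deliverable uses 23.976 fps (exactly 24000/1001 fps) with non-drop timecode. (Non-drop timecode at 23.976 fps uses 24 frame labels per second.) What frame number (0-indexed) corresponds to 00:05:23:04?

Total seconds to the label: (0 × 3600 + 5 × 60 + 23) = 323.
Frame index = 323 × 24 + 4 = 7756.

frame 7756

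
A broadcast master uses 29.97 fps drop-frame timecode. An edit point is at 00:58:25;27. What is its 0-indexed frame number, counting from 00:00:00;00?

As if non-drop at 30 labels/s: (0 × 3600 + 58 × 60 + 25) × 30 + 27 = 105177.
Minute boundaries passed: 58; those not divisible by 10: 58 − 5 = 53; dropped labels = 2 × 53 = 106.
Actual frame index = 105177 − 106 = 105071.

105071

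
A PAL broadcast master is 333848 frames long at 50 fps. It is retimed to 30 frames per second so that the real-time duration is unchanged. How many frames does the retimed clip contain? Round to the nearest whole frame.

Frames at target rate = 333848 × (30) / (50) = 1001544/5 ≈ 200308.800.
Nearest whole frame: 200309.

200309 frames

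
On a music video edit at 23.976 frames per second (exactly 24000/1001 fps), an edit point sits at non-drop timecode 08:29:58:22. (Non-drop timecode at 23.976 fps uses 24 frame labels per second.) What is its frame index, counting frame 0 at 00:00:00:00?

Total seconds to the label: (8 × 3600 + 29 × 60 + 58) = 30598.
Frame index = 30598 × 24 + 22 = 734374.

frame 734374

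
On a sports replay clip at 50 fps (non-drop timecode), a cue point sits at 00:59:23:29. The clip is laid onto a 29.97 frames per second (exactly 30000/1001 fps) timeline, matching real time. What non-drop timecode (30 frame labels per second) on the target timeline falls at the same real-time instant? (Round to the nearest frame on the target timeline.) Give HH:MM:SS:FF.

Source frame index: (0×3600 + 59×60 + 23) × 50 + 29 = 178179.
Real time: 178179 / (50) = 178179/50 s.
Target frame: (178179/50) × (30000/1001) = 106907400/1001 ≈ 106800.599 → 106801.
At 30 labels/s: frame 106801 → 00:59:20:01.

00:59:20:01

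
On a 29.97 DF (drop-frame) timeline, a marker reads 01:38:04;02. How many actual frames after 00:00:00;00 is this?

176344

Complete 10-minute blocks: 9, each 17982 frames → 161838.
Remaining 8 whole minutes in the current block: 1800 + 7 × 1798 = 14386 frames.
Within the current minute: 4 × 30 + 2 − 2 = 120 (labels ;00/;01 skipped at this minute). Total = 161838 + 14386 + 120 = 176344.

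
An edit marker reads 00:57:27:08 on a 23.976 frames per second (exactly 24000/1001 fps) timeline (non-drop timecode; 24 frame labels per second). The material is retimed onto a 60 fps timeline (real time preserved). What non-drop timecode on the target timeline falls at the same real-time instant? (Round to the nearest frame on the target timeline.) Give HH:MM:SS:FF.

Source frame index: (0×3600 + 57×60 + 27) × 24 + 8 = 82736.
Real time: 82736 / (24000/1001) = 5176171/1500 s.
Target frame: (5176171/1500) × (60) = 5176171/25 ≈ 207046.840 → 207047.
At 60 labels/s: frame 207047 → 00:57:30:47.

00:57:30:47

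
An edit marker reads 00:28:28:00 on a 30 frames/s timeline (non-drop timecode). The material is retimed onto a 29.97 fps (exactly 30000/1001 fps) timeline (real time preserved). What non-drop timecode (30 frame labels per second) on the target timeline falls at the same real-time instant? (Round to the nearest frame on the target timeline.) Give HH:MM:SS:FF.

Source frame index: (0×3600 + 28×60 + 28) × 30 + 0 = 51240.
Real time: 51240 / (30) = 1708 s.
Target frame: (1708) × (30000/1001) = 7320000/143 ≈ 51188.811 → 51189.
At 30 labels/s: frame 51189 → 00:28:26:09.

00:28:26:09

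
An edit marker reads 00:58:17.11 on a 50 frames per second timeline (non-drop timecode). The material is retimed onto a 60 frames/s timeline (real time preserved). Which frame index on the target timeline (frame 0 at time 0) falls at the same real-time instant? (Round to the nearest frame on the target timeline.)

Source frame index: (0×3600 + 58×60 + 17) × 50 + 11 = 174861.
Real time: 174861 / (50) = 174861/50 s.
Target frame: (174861/50) × (60) = 1049166/5 ≈ 209833.200 → 209833.

frame 209833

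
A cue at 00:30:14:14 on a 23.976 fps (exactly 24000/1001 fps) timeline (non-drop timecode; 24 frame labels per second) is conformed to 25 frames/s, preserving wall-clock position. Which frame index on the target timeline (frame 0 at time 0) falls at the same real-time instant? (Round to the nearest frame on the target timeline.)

Source frame index: (0×3600 + 30×60 + 14) × 24 + 14 = 43550.
Real time: 43550 / (24000/1001) = 871871/480 s.
Target frame: (871871/480) × (25) = 4359355/96 ≈ 45409.948 → 45410.

frame 45410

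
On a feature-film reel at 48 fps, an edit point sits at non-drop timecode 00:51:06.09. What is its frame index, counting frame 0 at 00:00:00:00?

Total seconds to the label: (0 × 3600 + 51 × 60 + 6) = 3066.
Frame index = 3066 × 48 + 9 = 147177.

frame 147177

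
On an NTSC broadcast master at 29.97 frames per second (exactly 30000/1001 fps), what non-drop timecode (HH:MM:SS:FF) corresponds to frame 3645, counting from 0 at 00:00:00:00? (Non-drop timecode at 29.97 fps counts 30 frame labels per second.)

3645 ÷ 30 = 121 full seconds, remainder 15 frames.
121 s = 0 h 2 min 1 s.
Timecode: 00:02:01:15.

00:02:01:15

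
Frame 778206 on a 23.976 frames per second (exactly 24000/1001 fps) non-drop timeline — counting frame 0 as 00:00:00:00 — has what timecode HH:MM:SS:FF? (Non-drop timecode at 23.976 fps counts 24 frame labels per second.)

09:00:25:06

778206 ÷ 24 = 32425 full seconds, remainder 6 frames.
32425 s = 9 h 0 min 25 s.
Timecode: 09:00:25:06.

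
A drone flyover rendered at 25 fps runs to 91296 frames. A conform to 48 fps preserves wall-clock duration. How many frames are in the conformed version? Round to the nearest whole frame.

Frames at target rate = 91296 × (48) / (25) = 4382208/25 ≈ 175288.320.
Nearest whole frame: 175288.

175288 frames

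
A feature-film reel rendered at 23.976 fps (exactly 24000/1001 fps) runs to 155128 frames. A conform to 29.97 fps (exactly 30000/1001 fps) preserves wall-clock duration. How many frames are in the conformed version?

193910 frames

Target frames = source frames × (target rate / source rate) = 155128 × (30000/1001)/(24000/1001) = 155128 × 5/4 = 193910.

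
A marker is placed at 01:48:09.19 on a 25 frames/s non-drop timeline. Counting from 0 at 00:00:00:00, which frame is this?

frame 162244

Total seconds to the label: (1 × 3600 + 48 × 60 + 9) = 6489.
Frame index = 6489 × 25 + 19 = 162244.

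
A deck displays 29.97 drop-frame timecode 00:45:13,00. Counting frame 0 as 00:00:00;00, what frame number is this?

As if non-drop at 30 labels/s: (0 × 3600 + 45 × 60 + 13) × 30 + 0 = 81390.
Minute boundaries passed: 45; those not divisible by 10: 45 − 4 = 41; dropped labels = 2 × 41 = 82.
Actual frame index = 81390 − 82 = 81308.

81308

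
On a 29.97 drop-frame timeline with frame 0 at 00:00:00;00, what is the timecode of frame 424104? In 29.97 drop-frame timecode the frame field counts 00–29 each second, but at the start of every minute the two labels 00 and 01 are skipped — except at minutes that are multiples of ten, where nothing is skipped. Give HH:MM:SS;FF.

Ten DF minutes hold 17982 frames, so frame 424104 lies in block 23 (frames 413586–431567) with 10518 frames into that block.
The block's first minute is 1800 frames and the rest 1798 each; 10518 frames reaches minute 5, so 23 × 18 + 5 × 2 = 424 labels have been skipped so far.
Adding those back, label number 424104 + 424 = 424528 at 30 labels/s is 14150 s + 28 f = 3 h 55 min 50 s frame 28, i.e. 03:55:50;28.

03:55:50;28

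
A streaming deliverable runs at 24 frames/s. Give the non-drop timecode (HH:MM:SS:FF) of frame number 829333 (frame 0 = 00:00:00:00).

829333 ÷ 24 = 34555 full seconds, remainder 13 frames.
34555 s = 9 h 35 min 55 s.
Timecode: 09:35:55:13.

09:35:55:13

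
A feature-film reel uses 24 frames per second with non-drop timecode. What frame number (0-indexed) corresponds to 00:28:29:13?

frame 41029

Total seconds to the label: (0 × 3600 + 28 × 60 + 29) = 1709.
Frame index = 1709 × 24 + 13 = 41029.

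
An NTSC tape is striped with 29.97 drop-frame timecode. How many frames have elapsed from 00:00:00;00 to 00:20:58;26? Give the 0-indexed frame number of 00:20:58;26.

Complete 10-minute blocks: 2, each 17982 frames → 35964.
Remaining 0 whole minutes in the current block: 0 frames.
Within the current minute: 58 × 30 + 26 = 1766. Total = 35964 + 0 + 1766 = 37730.

37730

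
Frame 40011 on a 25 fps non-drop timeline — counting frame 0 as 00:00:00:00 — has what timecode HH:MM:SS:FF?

40011 ÷ 25 = 1600 full seconds, remainder 11 frames.
1600 s = 0 h 26 min 40 s.
Timecode: 00:26:40:11.

00:26:40:11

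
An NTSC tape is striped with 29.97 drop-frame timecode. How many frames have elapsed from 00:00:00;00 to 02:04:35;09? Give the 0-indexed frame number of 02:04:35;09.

As if non-drop at 30 labels/s: (2 × 3600 + 4 × 60 + 35) × 30 + 9 = 224259.
Minute boundaries passed: 124; those not divisible by 10: 124 − 12 = 112; dropped labels = 2 × 112 = 224.
Actual frame index = 224259 − 224 = 224035.

224035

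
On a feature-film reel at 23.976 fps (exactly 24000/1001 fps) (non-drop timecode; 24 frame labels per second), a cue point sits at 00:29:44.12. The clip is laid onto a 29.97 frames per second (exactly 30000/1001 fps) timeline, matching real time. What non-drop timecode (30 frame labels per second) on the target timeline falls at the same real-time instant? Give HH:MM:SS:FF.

Source frame index: (0×3600 + 29×60 + 44) × 24 + 12 = 42828.
Real time: 42828 / (24000/1001) = 3572569/2000 s.
Target frame: (3572569/2000) × (30000/1001) = 53535.
At 30 labels/s: frame 53535 → 00:29:44:15.

00:29:44:15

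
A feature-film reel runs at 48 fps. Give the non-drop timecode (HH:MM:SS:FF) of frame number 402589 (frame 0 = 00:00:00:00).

402589 ÷ 48 = 8387 full seconds, remainder 13 frames.
8387 s = 2 h 19 min 47 s.
Timecode: 02:19:47:13.

02:19:47:13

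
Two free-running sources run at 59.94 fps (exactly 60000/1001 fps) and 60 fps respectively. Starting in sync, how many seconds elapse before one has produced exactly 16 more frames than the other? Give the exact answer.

4004/15 seconds

The gap grows by |60 − 60000/1001| = 60/1001 frames per second.
Time for a 16-frame gap: 16 ÷ (60/1001) = 4004/15 s.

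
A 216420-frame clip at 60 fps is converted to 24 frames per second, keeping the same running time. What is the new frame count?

86568 frames

Target frames = source frames × (target rate / source rate) = 216420 × (24)/(60) = 216420 × 2/5 = 86568.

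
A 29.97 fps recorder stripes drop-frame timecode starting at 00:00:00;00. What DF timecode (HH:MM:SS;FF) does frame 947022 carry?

Ten DF minutes hold 17982 frames, so frame 947022 lies in block 52 (frames 935064–953045) with 11958 frames into that block.
The block's first minute is 1800 frames and the rest 1798 each; 11958 frames reaches minute 6, so 52 × 18 + 6 × 2 = 948 labels have been skipped so far.
Adding those back, label number 947022 + 948 = 947970 at 30 labels/s is 31599 s + 0 f = 8 h 46 min 39 s frame 0, i.e. 08:46:39;00.

08:46:39;00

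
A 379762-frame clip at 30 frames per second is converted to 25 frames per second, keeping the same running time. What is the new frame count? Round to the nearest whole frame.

Frames at target rate = 379762 × (25) / (30) = 949405/3 ≈ 316468.333.
Nearest whole frame: 316468.

316468 frames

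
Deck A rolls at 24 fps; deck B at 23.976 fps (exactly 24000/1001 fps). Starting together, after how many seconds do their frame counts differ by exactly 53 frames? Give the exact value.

53053/24 seconds

The gap grows by |24000/1001 − 24| = 24/1001 frames per second.
Time for a 53-frame gap: 53 ÷ (24/1001) = 53053/24 s.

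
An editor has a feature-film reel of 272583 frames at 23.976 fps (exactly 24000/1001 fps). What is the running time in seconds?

Running time = 272583 / (24000/1001) = 11368.982625 s.

11368.982625 seconds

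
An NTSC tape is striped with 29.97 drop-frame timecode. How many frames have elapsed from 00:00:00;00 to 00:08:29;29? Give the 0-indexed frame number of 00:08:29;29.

15283

Complete 10-minute blocks: 0, each 17982 frames → 0.
Remaining 8 whole minutes in the current block: 1800 + 7 × 1798 = 14386 frames.
Within the current minute: 29 × 30 + 29 − 2 = 897 (labels ;00/;01 skipped at this minute). Total = 0 + 14386 + 897 = 15283.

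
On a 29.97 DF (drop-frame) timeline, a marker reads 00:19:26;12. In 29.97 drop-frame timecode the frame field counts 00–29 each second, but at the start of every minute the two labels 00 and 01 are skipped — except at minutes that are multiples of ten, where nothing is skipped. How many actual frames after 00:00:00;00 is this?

Complete 10-minute blocks: 1, each 17982 frames → 17982.
Remaining 9 whole minutes in the current block: 1800 + 8 × 1798 = 16184 frames.
Within the current minute: 26 × 30 + 12 − 2 = 790 (labels ;00/;01 skipped at this minute). Total = 17982 + 16184 + 790 = 34956.

34956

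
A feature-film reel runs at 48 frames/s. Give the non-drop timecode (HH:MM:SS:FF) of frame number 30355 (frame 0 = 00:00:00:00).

00:10:32:19

30355 ÷ 48 = 632 full seconds, remainder 19 frames.
632 s = 0 h 10 min 32 s.
Timecode: 00:10:32:19.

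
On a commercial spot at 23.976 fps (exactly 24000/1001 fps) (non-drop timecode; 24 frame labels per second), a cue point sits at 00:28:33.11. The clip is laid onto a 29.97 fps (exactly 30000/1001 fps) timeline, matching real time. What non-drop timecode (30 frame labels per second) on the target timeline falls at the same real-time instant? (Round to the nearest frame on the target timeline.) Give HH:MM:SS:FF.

Source frame index: (0×3600 + 28×60 + 33) × 24 + 11 = 41123.
Real time: 41123 / (24000/1001) = 41164123/24000 s.
Target frame: (41164123/24000) × (30000/1001) = 205615/4 ≈ 51403.750 → 51404.
At 30 labels/s: frame 51404 → 00:28:33:14.

00:28:33:14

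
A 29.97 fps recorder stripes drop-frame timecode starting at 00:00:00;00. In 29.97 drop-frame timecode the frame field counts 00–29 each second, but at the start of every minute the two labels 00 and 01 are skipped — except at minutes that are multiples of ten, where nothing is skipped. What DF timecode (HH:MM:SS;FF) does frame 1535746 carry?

14:14:02;24

Each 10-minute DF block holds 10 × 60 × 30 − 9 × 2 = 17982 frames. 1535746 ÷ 17982 → 85 full blocks, remainder 7276.
Within the partial block the first minute is 1800 frames and each further minute 1798, so 4 further minute boundaries passed. Total skipped labels = 18 × 85 + 2 × 4 = 1538.
Non-drop label index = 1535746 + 1538 = 1537284; at 30 labels/s that is 14:14:02:24, i.e. DF 14:14:02;24.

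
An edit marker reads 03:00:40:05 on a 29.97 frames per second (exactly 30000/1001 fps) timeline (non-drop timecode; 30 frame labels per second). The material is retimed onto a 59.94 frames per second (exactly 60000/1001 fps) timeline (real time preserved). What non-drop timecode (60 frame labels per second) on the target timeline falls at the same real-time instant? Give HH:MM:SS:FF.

Source frame index: (3×3600 + 0×60 + 40) × 30 + 5 = 325205.
Real time: 325205 / (30000/1001) = 65106041/6000 s.
Target frame: (65106041/6000) × (60000/1001) = 650410.
At 60 labels/s: frame 650410 → 03:00:40:10.

03:00:40:10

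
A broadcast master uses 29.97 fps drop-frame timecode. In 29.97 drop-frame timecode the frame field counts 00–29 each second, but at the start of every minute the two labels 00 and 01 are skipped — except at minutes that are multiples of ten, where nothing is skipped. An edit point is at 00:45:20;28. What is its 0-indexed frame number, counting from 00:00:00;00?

Complete 10-minute blocks: 4, each 17982 frames → 71928.
Remaining 5 whole minutes in the current block: 1800 + 4 × 1798 = 8992 frames.
Within the current minute: 20 × 30 + 28 − 2 = 626 (labels ;00/;01 skipped at this minute). Total = 71928 + 8992 + 626 = 81546.

81546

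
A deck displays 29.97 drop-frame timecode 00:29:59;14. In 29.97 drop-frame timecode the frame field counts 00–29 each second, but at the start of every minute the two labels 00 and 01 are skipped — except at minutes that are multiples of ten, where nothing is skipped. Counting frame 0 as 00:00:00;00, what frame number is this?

53930

Complete 10-minute blocks: 2, each 17982 frames → 35964.
Remaining 9 whole minutes in the current block: 1800 + 8 × 1798 = 16184 frames.
Within the current minute: 59 × 30 + 14 − 2 = 1782 (labels ;00/;01 skipped at this minute). Total = 35964 + 16184 + 1782 = 53930.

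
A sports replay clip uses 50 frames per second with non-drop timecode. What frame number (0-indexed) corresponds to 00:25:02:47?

Total seconds to the label: (0 × 3600 + 25 × 60 + 2) = 1502.
Frame index = 1502 × 50 + 47 = 75147.

75147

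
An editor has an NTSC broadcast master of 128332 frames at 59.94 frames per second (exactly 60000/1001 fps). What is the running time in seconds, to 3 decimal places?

Running time = 128332 × 1001/60000 = 32115083/15000 s ≈ 2141.006 s.

2141.006 seconds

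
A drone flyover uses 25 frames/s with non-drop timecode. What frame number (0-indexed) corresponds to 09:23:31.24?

845299

Total seconds to the label: (9 × 3600 + 23 × 60 + 31) = 33811.
Frame index = 33811 × 25 + 24 = 845299.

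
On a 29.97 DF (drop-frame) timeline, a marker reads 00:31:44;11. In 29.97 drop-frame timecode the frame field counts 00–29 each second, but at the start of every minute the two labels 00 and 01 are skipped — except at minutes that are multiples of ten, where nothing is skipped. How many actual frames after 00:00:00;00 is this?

57075

Complete 10-minute blocks: 3, each 17982 frames → 53946.
Remaining 1 whole minute in the current block: 1800 + 0 × 1798 = 1800 frames.
Within the current minute: 44 × 30 + 11 − 2 = 1329 (labels ;00/;01 skipped at this minute). Total = 53946 + 1800 + 1329 = 57075.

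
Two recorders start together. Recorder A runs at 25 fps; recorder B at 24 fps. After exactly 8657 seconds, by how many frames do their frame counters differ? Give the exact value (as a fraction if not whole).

8657 frames

A emits 25 × 8657 = 216425 frames; B emits 24 × 8657 = 207768.
Difference = 8657 frames; B is behind A.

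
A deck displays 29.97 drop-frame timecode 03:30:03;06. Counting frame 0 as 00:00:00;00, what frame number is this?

377718

Complete 10-minute blocks: 21, each 17982 frames → 377622.
Remaining 0 whole minutes in the current block: 0 frames.
Within the current minute: 3 × 30 + 6 = 96. Total = 377622 + 0 + 96 = 377718.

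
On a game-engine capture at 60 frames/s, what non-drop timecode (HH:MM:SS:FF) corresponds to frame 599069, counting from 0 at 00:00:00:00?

02:46:24:29

599069 ÷ 60 = 9984 full seconds, remainder 29 frames.
9984 s = 2 h 46 min 24 s.
Timecode: 02:46:24:29.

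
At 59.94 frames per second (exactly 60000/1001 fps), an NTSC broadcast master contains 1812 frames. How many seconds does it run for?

30.2302 seconds

Running time = 1812 / (60000/1001) = 30.2302 s.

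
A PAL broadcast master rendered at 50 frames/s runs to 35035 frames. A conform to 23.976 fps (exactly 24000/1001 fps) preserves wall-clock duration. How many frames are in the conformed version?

Target frames = source frames × (target rate / source rate) = 35035 × (24000/1001)/(50) = 35035 × 480/1001 = 16800.

16800 frames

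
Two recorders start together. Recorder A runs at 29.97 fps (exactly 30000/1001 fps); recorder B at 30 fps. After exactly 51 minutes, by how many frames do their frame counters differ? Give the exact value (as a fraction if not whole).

51 min = 3060 s.
A emits 30000/1001 × 3060 = 91800000/1001 frames; B emits 30 × 3060 = 91800.
Difference = 91800/1001 frames (≈ 91.7083); B is ahead of A.

91800/1001 frames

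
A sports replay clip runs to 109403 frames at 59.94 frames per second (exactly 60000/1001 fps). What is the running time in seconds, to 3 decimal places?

1825.207 seconds

Running time = 109403 × 1001/60000 = 109512403/60000 s ≈ 1825.207 s.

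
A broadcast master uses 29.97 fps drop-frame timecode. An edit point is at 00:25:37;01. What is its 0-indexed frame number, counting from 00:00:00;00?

46065

As if non-drop at 30 labels/s: (0 × 3600 + 25 × 60 + 37) × 30 + 1 = 46111.
Minute boundaries passed: 25; those not divisible by 10: 25 − 2 = 23; dropped labels = 2 × 23 = 46.
Actual frame index = 46111 − 46 = 46065.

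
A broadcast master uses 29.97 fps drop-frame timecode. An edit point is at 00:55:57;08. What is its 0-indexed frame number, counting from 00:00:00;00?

As if non-drop at 30 labels/s: (0 × 3600 + 55 × 60 + 57) × 30 + 8 = 100718.
Minute boundaries passed: 55; those not divisible by 10: 55 − 5 = 50; dropped labels = 2 × 50 = 100.
Actual frame index = 100718 − 100 = 100618.

100618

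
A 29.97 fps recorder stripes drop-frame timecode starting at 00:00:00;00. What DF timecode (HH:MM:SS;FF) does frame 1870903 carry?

17:20:25;25

Each 10-minute DF block holds 10 × 60 × 30 − 9 × 2 = 17982 frames. 1870903 ÷ 17982 → 104 full blocks, remainder 775.
Within the partial block the first minute is 1800 frames and each further minute 1798, so 0 further minute boundaries passed. Total skipped labels = 18 × 104 + 2 × 0 = 1872.
Non-drop label index = 1870903 + 1872 = 1872775; at 30 labels/s that is 17:20:25:25, i.e. DF 17:20:25;25.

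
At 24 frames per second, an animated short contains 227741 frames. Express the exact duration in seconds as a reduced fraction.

Running time = 227741 ÷ (24) = 227741 × 1/24 = 227741/24 s.

227741/24 seconds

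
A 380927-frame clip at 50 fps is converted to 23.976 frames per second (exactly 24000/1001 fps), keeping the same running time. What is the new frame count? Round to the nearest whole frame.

Frames at target rate = 380927 × (24000/1001) / (50) = 182844960/1001 ≈ 182662.298.
Nearest whole frame: 182662.

182662 frames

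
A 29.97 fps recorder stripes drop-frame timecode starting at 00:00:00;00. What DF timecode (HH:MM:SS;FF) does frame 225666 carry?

02:05:29;22

Ten DF minutes hold 17982 frames, so frame 225666 lies in block 12 (frames 215784–233765) with 9882 frames into that block.
The block's first minute is 1800 frames and the rest 1798 each; 9882 frames reaches minute 5, so 12 × 18 + 5 × 2 = 226 labels have been skipped so far.
Adding those back, label number 225666 + 226 = 225892 at 30 labels/s is 7529 s + 22 f = 2 h 5 min 29 s frame 22, i.e. 02:05:29;22.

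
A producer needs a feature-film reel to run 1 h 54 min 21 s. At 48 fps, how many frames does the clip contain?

1 h 54 min 21 s = 6861 s.
Frames = 6861 × 48 = 329328.

329328 frames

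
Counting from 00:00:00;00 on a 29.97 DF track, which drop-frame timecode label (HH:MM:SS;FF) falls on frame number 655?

Each 10-minute DF block holds 10 × 60 × 30 − 9 × 2 = 17982 frames. 655 ÷ 17982 → 0 full blocks, remainder 655.
Within the partial block the first minute is 1800 frames and each further minute 1798, so 0 further minute boundaries passed. Total skipped labels = 18 × 0 + 2 × 0 = 0.
Non-drop label index = 655 + 0 = 655; at 30 labels/s that is 00:00:21:25, i.e. DF 00:00:21;25.

00:00:21;25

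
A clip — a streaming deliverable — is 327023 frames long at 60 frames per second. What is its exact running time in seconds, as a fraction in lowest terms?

Running time = 327023 ÷ (60) = 327023 × 1/60 = 327023/60 s.

327023/60 seconds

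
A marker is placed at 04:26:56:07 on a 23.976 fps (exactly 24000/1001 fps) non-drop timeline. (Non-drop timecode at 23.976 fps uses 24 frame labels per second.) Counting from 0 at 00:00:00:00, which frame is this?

Total seconds to the label: (4 × 3600 + 26 × 60 + 56) = 16016.
Frame index = 16016 × 24 + 7 = 384391.

384391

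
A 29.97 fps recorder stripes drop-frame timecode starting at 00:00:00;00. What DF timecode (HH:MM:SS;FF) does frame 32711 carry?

00:18:11;15

Each 10-minute DF block holds 10 × 60 × 30 − 9 × 2 = 17982 frames. 32711 ÷ 17982 → 1 full block, remainder 14729.
Within the partial block the first minute is 1800 frames and each further minute 1798, so 8 further minute boundaries passed. Total skipped labels = 18 × 1 + 2 × 8 = 34.
Non-drop label index = 32711 + 34 = 32745; at 30 labels/s that is 00:18:11:15, i.e. DF 00:18:11;15.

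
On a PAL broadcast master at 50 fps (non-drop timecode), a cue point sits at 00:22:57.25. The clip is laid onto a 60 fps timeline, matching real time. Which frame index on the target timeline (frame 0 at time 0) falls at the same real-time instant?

Source frame index: (0×3600 + 22×60 + 57) × 50 + 25 = 68875.
Real time: 68875 / (50) = 2755/2 s.
Target frame: (2755/2) × (60) = 82650.

frame 82650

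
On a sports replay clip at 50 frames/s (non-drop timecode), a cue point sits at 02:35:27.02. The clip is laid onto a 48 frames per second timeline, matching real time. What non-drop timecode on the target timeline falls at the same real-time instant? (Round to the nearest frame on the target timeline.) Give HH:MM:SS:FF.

02:35:27:02

Source frame index: (2×3600 + 35×60 + 27) × 50 + 2 = 466352.
Real time: 466352 / (50) = 233176/25 s.
Target frame: (233176/25) × (48) = 11192448/25 ≈ 447697.920 → 447698.
At 48 labels/s: frame 447698 → 02:35:27:02.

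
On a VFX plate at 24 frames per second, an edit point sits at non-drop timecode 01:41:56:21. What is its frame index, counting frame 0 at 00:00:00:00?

Total seconds to the label: (1 × 3600 + 41 × 60 + 56) = 6116.
Frame index = 6116 × 24 + 21 = 146805.

146805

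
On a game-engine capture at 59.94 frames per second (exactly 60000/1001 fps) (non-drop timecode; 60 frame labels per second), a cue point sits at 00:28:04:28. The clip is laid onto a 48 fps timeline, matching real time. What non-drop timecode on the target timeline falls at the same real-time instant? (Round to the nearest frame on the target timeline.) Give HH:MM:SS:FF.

00:28:06:07

Source frame index: (0×3600 + 28×60 + 4) × 60 + 28 = 101068.
Real time: 101068 / (60000/1001) = 25292267/15000 s.
Target frame: (25292267/15000) × (48) = 50584534/625 ≈ 80935.254 → 80935.
At 48 labels/s: frame 80935 → 00:28:06:07.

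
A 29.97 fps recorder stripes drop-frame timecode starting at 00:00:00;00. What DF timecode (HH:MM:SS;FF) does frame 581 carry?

00:00:19;11

Ten DF minutes hold 17982 frames, so frame 581 lies in block 0 (frames 0–17981) with 581 frames into that block.
The block's first minute is 1800 frames and the rest 1798 each; 581 frames reaches minute 0, so 0 × 18 + 0 × 2 = 0 labels have been skipped so far.
Adding those back, label number 581 + 0 = 581 at 30 labels/s is 19 s + 11 f = 0 h 0 min 19 s frame 11, i.e. 00:00:19;11.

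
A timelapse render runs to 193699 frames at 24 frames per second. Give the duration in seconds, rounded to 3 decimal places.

8070.792 seconds

Running time = 193699 × 1/24 = 193699/24 s ≈ 8070.792 s.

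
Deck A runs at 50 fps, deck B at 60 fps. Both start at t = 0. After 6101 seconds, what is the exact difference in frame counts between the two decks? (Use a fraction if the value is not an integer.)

A emits 50 × 6101 = 305050 frames; B emits 60 × 6101 = 366060.
Difference = 61010 frames; B is ahead of A.

61010 frames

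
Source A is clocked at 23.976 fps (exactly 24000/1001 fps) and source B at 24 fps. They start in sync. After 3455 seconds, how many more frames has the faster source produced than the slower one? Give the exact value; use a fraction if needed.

A emits 24000/1001 × 3455 = 82920000/1001 frames; B emits 24 × 3455 = 82920.
Difference = 82920/1001 frames (≈ 82.8372); B is ahead of A.

82920/1001 frames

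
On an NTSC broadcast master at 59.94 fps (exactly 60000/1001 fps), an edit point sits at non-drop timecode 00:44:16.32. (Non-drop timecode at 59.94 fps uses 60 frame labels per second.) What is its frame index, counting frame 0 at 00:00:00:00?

frame 159392

Total seconds to the label: (0 × 3600 + 44 × 60 + 16) = 2656.
Frame index = 2656 × 60 + 32 = 159392.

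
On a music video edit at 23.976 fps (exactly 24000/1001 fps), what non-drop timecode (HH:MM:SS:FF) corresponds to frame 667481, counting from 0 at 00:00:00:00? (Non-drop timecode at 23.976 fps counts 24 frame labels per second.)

667481 ÷ 24 = 27811 full seconds, remainder 17 frames.
27811 s = 7 h 43 min 31 s.
Timecode: 07:43:31:17.

07:43:31:17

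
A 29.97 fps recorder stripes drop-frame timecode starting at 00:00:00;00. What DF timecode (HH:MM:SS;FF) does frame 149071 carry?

01:22:53;29

Ten DF minutes hold 17982 frames, so frame 149071 lies in block 8 (frames 143856–161837) with 5215 frames into that block.
The block's first minute is 1800 frames and the rest 1798 each; 5215 frames reaches minute 2, so 8 × 18 + 2 × 2 = 148 labels have been skipped so far.
Adding those back, label number 149071 + 148 = 149219 at 30 labels/s is 4973 s + 29 f = 1 h 22 min 53 s frame 29, i.e. 01:22:53;29.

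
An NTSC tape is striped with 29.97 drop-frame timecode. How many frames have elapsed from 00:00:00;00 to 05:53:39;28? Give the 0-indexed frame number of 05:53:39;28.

635962

Complete 10-minute blocks: 35, each 17982 frames → 629370.
Remaining 3 whole minutes in the current block: 1800 + 2 × 1798 = 5396 frames.
Within the current minute: 39 × 30 + 28 − 2 = 1196 (labels ;00/;01 skipped at this minute). Total = 629370 + 5396 + 1196 = 635962.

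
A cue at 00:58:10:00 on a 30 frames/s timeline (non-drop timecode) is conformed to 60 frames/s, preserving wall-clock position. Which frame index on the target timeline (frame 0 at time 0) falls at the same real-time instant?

frame 209400

Source frame index: (0×3600 + 58×60 + 10) × 30 + 0 = 104700.
Real time: 104700 / (30) = 3490 s.
Target frame: (3490) × (60) = 209400.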